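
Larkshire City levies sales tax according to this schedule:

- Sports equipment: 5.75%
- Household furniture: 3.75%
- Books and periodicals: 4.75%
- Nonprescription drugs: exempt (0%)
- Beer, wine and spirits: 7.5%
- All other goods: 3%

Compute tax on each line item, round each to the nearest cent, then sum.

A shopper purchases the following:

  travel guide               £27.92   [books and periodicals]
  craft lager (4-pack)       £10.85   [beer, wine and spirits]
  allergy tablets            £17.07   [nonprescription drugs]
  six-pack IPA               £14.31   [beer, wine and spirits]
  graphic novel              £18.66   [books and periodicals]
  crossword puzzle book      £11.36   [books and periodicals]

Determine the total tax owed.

£4.64

Travel guide £27.92: books and periodicals → 4.75% → £1.33
Craft lager (4-pack) £10.85: beer, wine and spirits → 7.5% → £0.81
Allergy tablets £17.07: nonprescription drugs → 0% → £0.00
Six-pack IPA £14.31: beer, wine and spirits → 7.5% → £1.07
Graphic novel £18.66: books and periodicals → 4.75% → £0.89
Crossword puzzle book £11.36: books and periodicals → 4.75% → £0.54
Total tax = £1.33 + £0.81 + £1.07 + £0.89 + £0.54 = £4.64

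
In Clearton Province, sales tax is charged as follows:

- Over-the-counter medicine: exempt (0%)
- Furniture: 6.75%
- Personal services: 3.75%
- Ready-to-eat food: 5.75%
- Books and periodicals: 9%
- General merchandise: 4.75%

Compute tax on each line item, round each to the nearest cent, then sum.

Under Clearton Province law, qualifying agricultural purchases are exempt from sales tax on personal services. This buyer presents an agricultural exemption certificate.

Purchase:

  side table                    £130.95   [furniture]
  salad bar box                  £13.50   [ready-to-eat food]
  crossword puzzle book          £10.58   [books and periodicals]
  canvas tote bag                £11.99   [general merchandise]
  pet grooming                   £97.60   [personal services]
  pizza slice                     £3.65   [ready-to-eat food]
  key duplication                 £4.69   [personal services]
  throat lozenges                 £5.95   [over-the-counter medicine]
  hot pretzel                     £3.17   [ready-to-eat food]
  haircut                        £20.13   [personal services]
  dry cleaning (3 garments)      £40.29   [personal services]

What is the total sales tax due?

Side table £130.95: furniture → 6.75% → £8.84
Salad bar box £13.50: ready-to-eat food → 5.75% → £0.78
Crossword puzzle book £10.58: books and periodicals → 9% → £0.95
Canvas tote bag £11.99: general merchandise → 4.75% → £0.57
Pet grooming £97.60: personal services, buyer-exempt → 0% → £0.00
Pizza slice £3.65: ready-to-eat food → 5.75% → £0.21
Key duplication £4.69: personal services, buyer-exempt → 0% → £0.00
Throat lozenges £5.95: over-the-counter medicine → 0% → £0.00
Hot pretzel £3.17: ready-to-eat food → 5.75% → £0.18
Haircut £20.13: personal services, buyer-exempt → 0% → £0.00
Dry cleaning (3 garments) £40.29: personal services, buyer-exempt → 0% → £0.00
Total tax = £8.84 + £0.78 + £0.95 + £0.57 + £0.21 + £0.18 = £11.53

£11.53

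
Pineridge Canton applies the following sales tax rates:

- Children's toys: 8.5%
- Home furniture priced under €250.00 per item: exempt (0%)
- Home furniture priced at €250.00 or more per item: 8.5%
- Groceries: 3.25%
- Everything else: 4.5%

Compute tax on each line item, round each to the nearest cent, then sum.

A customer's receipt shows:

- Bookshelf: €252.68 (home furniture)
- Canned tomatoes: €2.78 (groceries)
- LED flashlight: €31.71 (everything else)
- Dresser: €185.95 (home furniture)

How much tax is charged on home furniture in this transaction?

Bookshelf €252.68: home furniture, €250.00 or more → 8.5% → €21.48
Dresser €185.95: home furniture, under €250.00 → 0% → €0.00
Tax on home furniture = €21.48 + €0.00 = €21.48

€21.48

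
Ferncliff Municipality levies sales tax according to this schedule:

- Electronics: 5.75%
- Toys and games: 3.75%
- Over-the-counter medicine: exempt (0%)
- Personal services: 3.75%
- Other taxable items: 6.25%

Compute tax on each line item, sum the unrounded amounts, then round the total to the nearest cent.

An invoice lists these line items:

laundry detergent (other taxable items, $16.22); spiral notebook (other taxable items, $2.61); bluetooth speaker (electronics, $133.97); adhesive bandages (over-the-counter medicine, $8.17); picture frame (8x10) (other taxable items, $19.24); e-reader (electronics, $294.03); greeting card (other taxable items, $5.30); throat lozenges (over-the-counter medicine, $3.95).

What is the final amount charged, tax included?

Laundry detergent $16.22: other taxable items → 6.25% → $1.01375
Spiral notebook $2.61: other taxable items → 6.25% → $0.163125
Bluetooth speaker $133.97: electronics → 5.75% → $7.703275
Adhesive bandages $8.17: over-the-counter medicine → 0% → $0.00
Picture frame (8x10) $19.24: other taxable items → 6.25% → $1.2025
E-reader $294.03: electronics → 5.75% → $16.906725
Greeting card $5.30: other taxable items → 6.25% → $0.33125
Throat lozenges $3.95: over-the-counter medicine → 0% → $0.00
Subtotal = $483.49; unrounded tax = $27.320625 → $27.32; total due = $510.81

$510.81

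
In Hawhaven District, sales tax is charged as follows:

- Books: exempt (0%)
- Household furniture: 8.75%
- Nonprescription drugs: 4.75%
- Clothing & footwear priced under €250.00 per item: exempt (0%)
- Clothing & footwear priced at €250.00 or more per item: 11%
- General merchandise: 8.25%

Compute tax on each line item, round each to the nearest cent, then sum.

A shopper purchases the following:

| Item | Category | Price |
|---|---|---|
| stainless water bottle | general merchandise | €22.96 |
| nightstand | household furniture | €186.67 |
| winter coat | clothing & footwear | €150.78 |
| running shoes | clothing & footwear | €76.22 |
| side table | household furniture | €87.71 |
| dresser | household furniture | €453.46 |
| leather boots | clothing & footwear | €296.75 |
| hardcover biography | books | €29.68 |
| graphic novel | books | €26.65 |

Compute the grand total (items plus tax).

€1429.09

Stainless water bottle €22.96: general merchandise → 8.25% → €1.89
Nightstand €186.67: household furniture → 8.75% → €16.33
Winter coat €150.78: clothing & footwear, under €250.00 → 0% → €0.00
Running shoes €76.22: clothing & footwear, under €250.00 → 0% → €0.00
Side table €87.71: household furniture → 8.75% → €7.67
Dresser €453.46: household furniture → 8.75% → €39.68
Leather boots €296.75: clothing & footwear, €250.00 or more → 11% → €32.64
Hardcover biography €29.68: books → 0% → €0.00
Graphic novel €26.65: books → 0% → €0.00
Subtotal = €1330.88; tax = €98.21; total due = €1429.09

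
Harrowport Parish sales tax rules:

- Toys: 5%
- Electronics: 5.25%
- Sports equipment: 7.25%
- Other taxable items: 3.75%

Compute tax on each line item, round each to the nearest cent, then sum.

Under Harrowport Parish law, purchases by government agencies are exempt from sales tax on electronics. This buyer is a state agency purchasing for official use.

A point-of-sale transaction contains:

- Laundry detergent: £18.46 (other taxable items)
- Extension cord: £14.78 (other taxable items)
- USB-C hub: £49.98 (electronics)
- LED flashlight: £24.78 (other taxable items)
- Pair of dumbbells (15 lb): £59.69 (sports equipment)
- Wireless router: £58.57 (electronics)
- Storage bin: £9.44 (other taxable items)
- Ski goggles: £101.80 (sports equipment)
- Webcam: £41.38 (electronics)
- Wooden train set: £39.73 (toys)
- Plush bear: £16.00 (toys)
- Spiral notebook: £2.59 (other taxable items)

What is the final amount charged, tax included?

Laundry detergent £18.46: other taxable items → 3.75% → £0.69
Extension cord £14.78: other taxable items → 3.75% → £0.55
USB-C hub £49.98: electronics, buyer-exempt → 0% → £0.00
LED flashlight £24.78: other taxable items → 3.75% → £0.93
Pair of dumbbells (15 lb) £59.69: sports equipment → 7.25% → £4.33
Wireless router £58.57: electronics, buyer-exempt → 0% → £0.00
Storage bin £9.44: other taxable items → 3.75% → £0.35
Ski goggles £101.80: sports equipment → 7.25% → £7.38
Webcam £41.38: electronics, buyer-exempt → 0% → £0.00
Wooden train set £39.73: toys → 5% → £1.99
Plush bear £16.00: toys → 5% → £0.80
Spiral notebook £2.59: other taxable items → 3.75% → £0.10
Subtotal = £437.20; tax = £17.12; total due = £454.32

£454.32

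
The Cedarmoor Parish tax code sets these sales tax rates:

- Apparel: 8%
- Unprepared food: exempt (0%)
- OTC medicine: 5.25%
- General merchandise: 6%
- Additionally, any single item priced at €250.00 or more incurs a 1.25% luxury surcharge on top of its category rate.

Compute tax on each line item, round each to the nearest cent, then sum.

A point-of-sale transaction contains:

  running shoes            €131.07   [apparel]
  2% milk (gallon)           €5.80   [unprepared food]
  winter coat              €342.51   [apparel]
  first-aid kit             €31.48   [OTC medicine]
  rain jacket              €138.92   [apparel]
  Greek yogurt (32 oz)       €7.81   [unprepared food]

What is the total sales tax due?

€54.93

Running shoes €131.07: apparel → 8% → €10.49
2% milk (gallon) €5.80: unprepared food → 0% → €0.00
Winter coat €342.51: apparel → 8% + 1.25% surcharge = 9.25% → €31.68
First-aid kit €31.48: OTC medicine → 5.25% → €1.65
Rain jacket €138.92: apparel → 8% → €11.11
Greek yogurt (32 oz) €7.81: unprepared food → 0% → €0.00
Total tax = €10.49 + €31.68 + €1.65 + €11.11 = €54.93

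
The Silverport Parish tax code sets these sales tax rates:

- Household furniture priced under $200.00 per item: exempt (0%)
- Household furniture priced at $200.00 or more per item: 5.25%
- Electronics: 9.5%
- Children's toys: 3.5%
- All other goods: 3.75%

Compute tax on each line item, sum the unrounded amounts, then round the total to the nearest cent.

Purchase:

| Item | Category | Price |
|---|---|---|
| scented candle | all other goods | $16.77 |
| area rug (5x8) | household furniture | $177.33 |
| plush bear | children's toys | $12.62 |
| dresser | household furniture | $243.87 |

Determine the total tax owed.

$13.87

Scented candle $16.77: all other goods → 3.75% → $0.628875
Area rug (5x8) $177.33: household furniture, under $200.00 → 0% → $0.00
Plush bear $12.62: children's toys → 3.5% → $0.4417
Dresser $243.87: household furniture, $200.00 or more → 5.25% → $12.803175
Unrounded tax sum = $13.87375 → $13.87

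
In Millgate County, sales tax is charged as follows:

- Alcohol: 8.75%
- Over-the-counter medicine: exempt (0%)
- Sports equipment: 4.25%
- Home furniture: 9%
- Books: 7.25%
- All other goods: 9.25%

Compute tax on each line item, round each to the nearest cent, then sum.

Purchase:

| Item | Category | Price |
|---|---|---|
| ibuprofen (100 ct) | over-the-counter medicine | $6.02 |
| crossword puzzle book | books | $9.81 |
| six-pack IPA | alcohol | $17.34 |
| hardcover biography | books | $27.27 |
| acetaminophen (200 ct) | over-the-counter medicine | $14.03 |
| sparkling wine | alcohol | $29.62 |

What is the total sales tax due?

Ibuprofen (100 ct) $6.02: over-the-counter medicine → 0% → $0.00
Crossword puzzle book $9.81: books → 7.25% → $0.71
Six-pack IPA $17.34: alcohol → 8.75% → $1.52
Hardcover biography $27.27: books → 7.25% → $1.98
Acetaminophen (200 ct) $14.03: over-the-counter medicine → 0% → $0.00
Sparkling wine $29.62: alcohol → 8.75% → $2.59
Total tax = $0.71 + $1.52 + $1.98 + $2.59 = $6.80

$6.80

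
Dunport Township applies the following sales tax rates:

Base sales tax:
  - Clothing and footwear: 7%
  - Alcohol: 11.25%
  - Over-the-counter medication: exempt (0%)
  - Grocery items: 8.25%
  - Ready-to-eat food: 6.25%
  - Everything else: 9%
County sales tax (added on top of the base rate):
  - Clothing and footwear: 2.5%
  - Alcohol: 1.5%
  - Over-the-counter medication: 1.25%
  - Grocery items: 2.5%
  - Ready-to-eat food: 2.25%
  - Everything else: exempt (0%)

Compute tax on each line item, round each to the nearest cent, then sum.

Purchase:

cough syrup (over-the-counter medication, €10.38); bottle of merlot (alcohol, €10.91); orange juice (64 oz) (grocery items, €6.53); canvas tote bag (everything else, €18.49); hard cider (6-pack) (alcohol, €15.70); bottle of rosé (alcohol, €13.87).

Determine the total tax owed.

Cough syrup €10.38: over-the-counter medication → 0% + 1.25% county = 1.25% → €0.13
Bottle of merlot €10.91: alcohol → 11.25% + 1.5% county = 12.75% → €1.39
Orange juice (64 oz) €6.53: grocery items → 8.25% + 2.5% county = 10.75% → €0.70
Canvas tote bag €18.49: everything else → 9% + 0% county = 9% → €1.66
Hard cider (6-pack) €15.70: alcohol → 11.25% + 1.5% county = 12.75% → €2.00
Bottle of rosé €13.87: alcohol → 11.25% + 1.5% county = 12.75% → €1.77
Total tax = €0.13 + €1.39 + €0.70 + €1.66 + €2.00 + €1.77 = €7.65

€7.65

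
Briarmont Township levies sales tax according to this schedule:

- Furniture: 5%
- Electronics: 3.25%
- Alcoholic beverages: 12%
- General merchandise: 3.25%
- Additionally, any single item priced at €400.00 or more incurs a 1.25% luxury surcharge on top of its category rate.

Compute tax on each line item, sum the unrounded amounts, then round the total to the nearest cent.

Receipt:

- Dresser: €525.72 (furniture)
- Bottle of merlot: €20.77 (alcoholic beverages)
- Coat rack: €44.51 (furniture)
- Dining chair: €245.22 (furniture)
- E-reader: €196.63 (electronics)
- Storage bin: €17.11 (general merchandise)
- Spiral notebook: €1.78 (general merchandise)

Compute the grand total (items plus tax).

€1108.58

Dresser €525.72: furniture → 5% + 1.25% surcharge = 6.25% → €32.8575
Bottle of merlot €20.77: alcoholic beverages → 12% → €2.4924
Coat rack €44.51: furniture → 5% → €2.2255
Dining chair €245.22: furniture → 5% → €12.261
E-reader €196.63: electronics → 3.25% → €6.390475
Storage bin €17.11: general merchandise → 3.25% → €0.556075
Spiral notebook €1.78: general merchandise → 3.25% → €0.05785
Subtotal = €1051.74; unrounded tax = €56.8408 → €56.84; total due = €1108.58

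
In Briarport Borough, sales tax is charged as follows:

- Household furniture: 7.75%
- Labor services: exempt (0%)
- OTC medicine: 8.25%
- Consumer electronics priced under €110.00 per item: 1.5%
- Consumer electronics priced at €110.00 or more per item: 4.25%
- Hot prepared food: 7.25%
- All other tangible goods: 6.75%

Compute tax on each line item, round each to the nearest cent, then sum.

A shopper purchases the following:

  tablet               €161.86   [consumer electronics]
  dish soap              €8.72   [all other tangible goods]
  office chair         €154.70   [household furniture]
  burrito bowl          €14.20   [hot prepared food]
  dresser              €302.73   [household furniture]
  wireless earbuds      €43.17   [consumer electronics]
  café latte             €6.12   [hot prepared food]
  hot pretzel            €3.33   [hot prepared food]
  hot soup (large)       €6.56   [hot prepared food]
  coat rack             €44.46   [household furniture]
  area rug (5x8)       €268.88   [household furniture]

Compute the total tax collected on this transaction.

€70.05

Tablet €161.86: consumer electronics, €110.00 or more → 4.25% → €6.88
Dish soap €8.72: all other tangible goods → 6.75% → €0.59
Office chair €154.70: household furniture → 7.75% → €11.99
Burrito bowl €14.20: hot prepared food → 7.25% → €1.03
Dresser €302.73: household furniture → 7.75% → €23.46
Wireless earbuds €43.17: consumer electronics, under €110.00 → 1.5% → €0.65
Café latte €6.12: hot prepared food → 7.25% → €0.44
Hot pretzel €3.33: hot prepared food → 7.25% → €0.24
Hot soup (large) €6.56: hot prepared food → 7.25% → €0.48
Coat rack €44.46: household furniture → 7.75% → €3.45
Area rug (5x8) €268.88: household furniture → 7.75% → €20.84
Total tax = €6.88 + €0.59 + €11.99 + €1.03 + €23.46 + €0.65 + €0.44 + €0.24 + €0.48 + €3.45 + €20.84 = €70.05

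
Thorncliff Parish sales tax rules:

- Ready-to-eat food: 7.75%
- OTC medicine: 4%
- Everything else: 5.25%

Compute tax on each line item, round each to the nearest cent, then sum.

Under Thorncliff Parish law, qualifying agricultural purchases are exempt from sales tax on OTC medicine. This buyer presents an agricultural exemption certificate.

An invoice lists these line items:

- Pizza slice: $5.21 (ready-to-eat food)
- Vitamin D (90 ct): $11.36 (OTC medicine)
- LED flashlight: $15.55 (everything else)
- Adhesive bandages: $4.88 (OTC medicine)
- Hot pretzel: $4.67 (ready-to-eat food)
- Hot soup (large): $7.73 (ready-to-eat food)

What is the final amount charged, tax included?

Pizza slice $5.21: ready-to-eat food → 7.75% → $0.40
Vitamin D (90 ct) $11.36: OTC medicine, buyer-exempt → 0% → $0.00
LED flashlight $15.55: everything else → 5.25% → $0.82
Adhesive bandages $4.88: OTC medicine, buyer-exempt → 0% → $0.00
Hot pretzel $4.67: ready-to-eat food → 7.75% → $0.36
Hot soup (large) $7.73: ready-to-eat food → 7.75% → $0.60
Subtotal = $49.40; tax = $2.18; total due = $51.58

$51.58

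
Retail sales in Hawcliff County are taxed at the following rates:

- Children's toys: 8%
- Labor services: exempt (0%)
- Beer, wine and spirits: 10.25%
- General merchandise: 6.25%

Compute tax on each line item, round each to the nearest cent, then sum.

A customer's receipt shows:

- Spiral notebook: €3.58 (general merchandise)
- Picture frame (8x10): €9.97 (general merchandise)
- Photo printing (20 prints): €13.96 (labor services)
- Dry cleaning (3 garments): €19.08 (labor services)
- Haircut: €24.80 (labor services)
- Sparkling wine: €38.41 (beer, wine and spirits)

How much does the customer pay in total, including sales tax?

€114.58

Spiral notebook €3.58: general merchandise → 6.25% → €0.22
Picture frame (8x10) €9.97: general merchandise → 6.25% → €0.62
Photo printing (20 prints) €13.96: labor services → 0% → €0.00
Dry cleaning (3 garments) €19.08: labor services → 0% → €0.00
Haircut €24.80: labor services → 0% → €0.00
Sparkling wine €38.41: beer, wine and spirits → 10.25% → €3.94
Subtotal = €109.80; tax = €4.78; total due = €114.58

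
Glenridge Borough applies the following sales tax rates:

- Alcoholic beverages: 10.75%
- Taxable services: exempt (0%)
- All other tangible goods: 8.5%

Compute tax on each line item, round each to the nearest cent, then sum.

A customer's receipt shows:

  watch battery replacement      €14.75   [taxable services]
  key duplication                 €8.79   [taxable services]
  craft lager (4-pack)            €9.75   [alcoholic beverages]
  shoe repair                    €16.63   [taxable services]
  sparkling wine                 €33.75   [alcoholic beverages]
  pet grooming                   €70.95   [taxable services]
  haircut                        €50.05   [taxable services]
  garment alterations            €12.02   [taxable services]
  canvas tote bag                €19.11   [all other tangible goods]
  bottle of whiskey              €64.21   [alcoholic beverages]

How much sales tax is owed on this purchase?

€13.20

Watch battery replacement €14.75: taxable services → 0% → €0.00
Key duplication €8.79: taxable services → 0% → €0.00
Craft lager (4-pack) €9.75: alcoholic beverages → 10.75% → €1.05
Shoe repair €16.63: taxable services → 0% → €0.00
Sparkling wine €33.75: alcoholic beverages → 10.75% → €3.63
Pet grooming €70.95: taxable services → 0% → €0.00
Haircut €50.05: taxable services → 0% → €0.00
Garment alterations €12.02: taxable services → 0% → €0.00
Canvas tote bag €19.11: all other tangible goods → 8.5% → €1.62
Bottle of whiskey €64.21: alcoholic beverages → 10.75% → €6.90
Total tax = €1.05 + €3.63 + €1.62 + €6.90 = €13.20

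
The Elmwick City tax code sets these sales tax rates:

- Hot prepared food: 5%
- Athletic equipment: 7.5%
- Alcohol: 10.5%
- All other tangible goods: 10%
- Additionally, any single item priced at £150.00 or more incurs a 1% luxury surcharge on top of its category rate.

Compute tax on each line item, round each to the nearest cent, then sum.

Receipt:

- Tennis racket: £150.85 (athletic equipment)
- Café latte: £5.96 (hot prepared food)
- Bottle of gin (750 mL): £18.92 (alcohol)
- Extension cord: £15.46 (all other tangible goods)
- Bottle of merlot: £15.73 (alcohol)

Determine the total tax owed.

£18.31

Tennis racket £150.85: athletic equipment → 7.5% + 1% surcharge = 8.5% → £12.82
Café latte £5.96: hot prepared food → 5% → £0.30
Bottle of gin (750 mL) £18.92: alcohol → 10.5% → £1.99
Extension cord £15.46: all other tangible goods → 10% → £1.55
Bottle of merlot £15.73: alcohol → 10.5% → £1.65
Total tax = £12.82 + £0.30 + £1.99 + £1.55 + £1.65 = £18.31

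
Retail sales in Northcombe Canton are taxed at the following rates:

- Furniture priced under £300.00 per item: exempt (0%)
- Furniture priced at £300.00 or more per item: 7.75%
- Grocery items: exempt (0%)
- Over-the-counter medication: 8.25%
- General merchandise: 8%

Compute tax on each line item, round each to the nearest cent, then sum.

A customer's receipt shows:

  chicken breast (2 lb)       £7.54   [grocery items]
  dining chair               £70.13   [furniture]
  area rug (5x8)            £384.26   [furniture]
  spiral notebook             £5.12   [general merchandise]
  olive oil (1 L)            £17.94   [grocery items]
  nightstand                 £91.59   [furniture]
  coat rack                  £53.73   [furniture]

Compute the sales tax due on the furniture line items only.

£29.78

Dining chair £70.13: furniture, under £300.00 → 0% → £0.00
Area rug (5x8) £384.26: furniture, £300.00 or more → 7.75% → £29.78
Nightstand £91.59: furniture, under £300.00 → 0% → £0.00
Coat rack £53.73: furniture, under £300.00 → 0% → £0.00
Tax on furniture = £0.00 + £29.78 + £0.00 + £0.00 = £29.78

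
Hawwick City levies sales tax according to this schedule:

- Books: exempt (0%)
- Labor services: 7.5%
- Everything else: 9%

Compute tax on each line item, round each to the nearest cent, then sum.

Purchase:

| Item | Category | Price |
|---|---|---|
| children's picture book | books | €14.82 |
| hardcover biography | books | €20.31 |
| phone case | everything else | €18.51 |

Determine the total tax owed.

€1.67

Children's picture book €14.82: books → 0% → €0.00
Hardcover biography €20.31: books → 0% → €0.00
Phone case €18.51: everything else → 9% → €1.67
Total tax = €1.67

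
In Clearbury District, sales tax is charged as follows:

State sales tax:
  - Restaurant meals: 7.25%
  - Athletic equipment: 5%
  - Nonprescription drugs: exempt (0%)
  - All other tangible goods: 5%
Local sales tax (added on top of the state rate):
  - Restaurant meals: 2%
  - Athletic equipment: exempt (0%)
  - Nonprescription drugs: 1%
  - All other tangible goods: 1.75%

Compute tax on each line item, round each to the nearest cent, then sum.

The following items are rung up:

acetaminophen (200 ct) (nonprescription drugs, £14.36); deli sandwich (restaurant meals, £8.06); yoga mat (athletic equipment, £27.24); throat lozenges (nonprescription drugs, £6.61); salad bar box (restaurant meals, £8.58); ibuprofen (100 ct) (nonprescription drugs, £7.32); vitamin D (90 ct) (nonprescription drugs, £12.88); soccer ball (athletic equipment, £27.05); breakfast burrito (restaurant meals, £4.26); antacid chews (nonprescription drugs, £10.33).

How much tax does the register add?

Acetaminophen (200 ct) £14.36: nonprescription drugs → 0% + 1% local = 1% → £0.14
Deli sandwich £8.06: restaurant meals → 7.25% + 2% local = 9.25% → £0.75
Yoga mat £27.24: athletic equipment → 5% + 0% local = 5% → £1.36
Throat lozenges £6.61: nonprescription drugs → 0% + 1% local = 1% → £0.07
Salad bar box £8.58: restaurant meals → 7.25% + 2% local = 9.25% → £0.79
Ibuprofen (100 ct) £7.32: nonprescription drugs → 0% + 1% local = 1% → £0.07
Vitamin D (90 ct) £12.88: nonprescription drugs → 0% + 1% local = 1% → £0.13
Soccer ball £27.05: athletic equipment → 5% + 0% local = 5% → £1.35
Breakfast burrito £4.26: restaurant meals → 7.25% + 2% local = 9.25% → £0.39
Antacid chews £10.33: nonprescription drugs → 0% + 1% local = 1% → £0.10
Total tax = £0.14 + £0.75 + £1.36 + £0.07 + £0.79 + £0.07 + £0.13 + £1.35 + £0.39 + £0.10 = £5.15

£5.15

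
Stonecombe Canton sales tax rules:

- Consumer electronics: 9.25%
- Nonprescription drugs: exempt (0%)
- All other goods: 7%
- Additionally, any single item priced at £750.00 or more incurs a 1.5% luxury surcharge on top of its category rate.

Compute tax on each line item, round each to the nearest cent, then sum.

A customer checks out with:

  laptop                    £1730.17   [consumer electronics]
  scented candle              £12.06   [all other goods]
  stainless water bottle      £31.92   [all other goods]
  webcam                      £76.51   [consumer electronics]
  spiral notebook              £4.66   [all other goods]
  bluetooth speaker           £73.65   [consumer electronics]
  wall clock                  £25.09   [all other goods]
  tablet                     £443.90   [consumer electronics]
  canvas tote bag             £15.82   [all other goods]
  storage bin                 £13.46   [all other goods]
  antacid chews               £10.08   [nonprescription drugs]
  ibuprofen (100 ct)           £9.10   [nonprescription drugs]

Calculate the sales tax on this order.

£248.15

Laptop £1730.17: consumer electronics → 9.25% + 1.5% surcharge = 10.75% → £185.99
Scented candle £12.06: all other goods → 7% → £0.84
Stainless water bottle £31.92: all other goods → 7% → £2.23
Webcam £76.51: consumer electronics → 9.25% → £7.08
Spiral notebook £4.66: all other goods → 7% → £0.33
Bluetooth speaker £73.65: consumer electronics → 9.25% → £6.81
Wall clock £25.09: all other goods → 7% → £1.76
Tablet £443.90: consumer electronics → 9.25% → £41.06
Canvas tote bag £15.82: all other goods → 7% → £1.11
Storage bin £13.46: all other goods → 7% → £0.94
Antacid chews £10.08: nonprescription drugs → 0% → £0.00
Ibuprofen (100 ct) £9.10: nonprescription drugs → 0% → £0.00
Total tax = £185.99 + £0.84 + £2.23 + £7.08 + £0.33 + £6.81 + £1.76 + £41.06 + £1.11 + £0.94 = £248.15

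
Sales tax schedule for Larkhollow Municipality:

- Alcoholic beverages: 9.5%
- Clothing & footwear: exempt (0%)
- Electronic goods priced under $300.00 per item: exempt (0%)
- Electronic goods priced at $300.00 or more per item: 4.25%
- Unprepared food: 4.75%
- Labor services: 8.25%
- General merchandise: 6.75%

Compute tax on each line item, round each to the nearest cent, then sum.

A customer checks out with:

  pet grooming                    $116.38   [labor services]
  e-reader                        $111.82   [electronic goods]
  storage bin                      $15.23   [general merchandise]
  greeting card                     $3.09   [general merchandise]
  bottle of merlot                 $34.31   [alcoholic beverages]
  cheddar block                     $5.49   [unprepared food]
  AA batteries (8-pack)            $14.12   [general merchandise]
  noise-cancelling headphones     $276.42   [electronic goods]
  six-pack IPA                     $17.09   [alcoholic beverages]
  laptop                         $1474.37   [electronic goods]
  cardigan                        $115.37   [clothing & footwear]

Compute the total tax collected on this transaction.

$79.59

Pet grooming $116.38: labor services → 8.25% → $9.60
E-reader $111.82: electronic goods, under $300.00 → 0% → $0.00
Storage bin $15.23: general merchandise → 6.75% → $1.03
Greeting card $3.09: general merchandise → 6.75% → $0.21
Bottle of merlot $34.31: alcoholic beverages → 9.5% → $3.26
Cheddar block $5.49: unprepared food → 4.75% → $0.26
AA batteries (8-pack) $14.12: general merchandise → 6.75% → $0.95
Noise-cancelling headphones $276.42: electronic goods, under $300.00 → 0% → $0.00
Six-pack IPA $17.09: alcoholic beverages → 9.5% → $1.62
Laptop $1474.37: electronic goods, $300.00 or more → 4.25% → $62.66
Cardigan $115.37: clothing & footwear → 0% → $0.00
Total tax = $9.60 + $1.03 + $0.21 + $3.26 + $0.26 + $0.95 + $1.62 + $62.66 = $79.59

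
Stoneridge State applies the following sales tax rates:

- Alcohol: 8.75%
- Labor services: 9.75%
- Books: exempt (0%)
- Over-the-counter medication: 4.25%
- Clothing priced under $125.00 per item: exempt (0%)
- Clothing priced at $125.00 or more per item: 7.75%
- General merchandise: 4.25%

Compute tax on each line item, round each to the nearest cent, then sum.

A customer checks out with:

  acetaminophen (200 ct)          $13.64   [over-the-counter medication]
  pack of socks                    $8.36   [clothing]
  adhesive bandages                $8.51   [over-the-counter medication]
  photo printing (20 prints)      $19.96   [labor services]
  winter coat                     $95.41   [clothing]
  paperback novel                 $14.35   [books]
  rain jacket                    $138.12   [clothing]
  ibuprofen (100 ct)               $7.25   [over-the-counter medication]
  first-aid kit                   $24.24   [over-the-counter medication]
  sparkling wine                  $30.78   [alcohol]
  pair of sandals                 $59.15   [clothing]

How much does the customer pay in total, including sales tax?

Acetaminophen (200 ct) $13.64: over-the-counter medication → 4.25% → $0.58
Pack of socks $8.36: clothing, under $125.00 → 0% → $0.00
Adhesive bandages $8.51: over-the-counter medication → 4.25% → $0.36
Photo printing (20 prints) $19.96: labor services → 9.75% → $1.95
Winter coat $95.41: clothing, under $125.00 → 0% → $0.00
Paperback novel $14.35: books → 0% → $0.00
Rain jacket $138.12: clothing, $125.00 or more → 7.75% → $10.70
Ibuprofen (100 ct) $7.25: over-the-counter medication → 4.25% → $0.31
First-aid kit $24.24: over-the-counter medication → 4.25% → $1.03
Sparkling wine $30.78: alcohol → 8.75% → $2.69
Pair of sandals $59.15: clothing, under $125.00 → 0% → $0.00
Subtotal = $419.77; tax = $17.62; total due = $437.39

$437.39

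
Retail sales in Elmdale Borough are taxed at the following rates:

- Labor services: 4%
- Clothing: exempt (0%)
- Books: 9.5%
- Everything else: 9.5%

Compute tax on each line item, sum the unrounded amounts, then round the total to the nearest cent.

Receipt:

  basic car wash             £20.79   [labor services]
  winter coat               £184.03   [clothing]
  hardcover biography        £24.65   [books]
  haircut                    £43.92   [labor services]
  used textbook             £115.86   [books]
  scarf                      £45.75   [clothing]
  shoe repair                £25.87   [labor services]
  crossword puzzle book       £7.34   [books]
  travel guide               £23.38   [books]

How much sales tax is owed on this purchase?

£19.89

Basic car wash £20.79: labor services → 4% → £0.8316
Winter coat £184.03: clothing → 0% → £0.00
Hardcover biography £24.65: books → 9.5% → £2.34175
Haircut £43.92: labor services → 4% → £1.7568
Used textbook £115.86: books → 9.5% → £11.0067
Scarf £45.75: clothing → 0% → £0.00
Shoe repair £25.87: labor services → 4% → £1.0348
Crossword puzzle book £7.34: books → 9.5% → £0.6973
Travel guide £23.38: books → 9.5% → £2.2211
Unrounded tax sum = £19.89005 → £19.89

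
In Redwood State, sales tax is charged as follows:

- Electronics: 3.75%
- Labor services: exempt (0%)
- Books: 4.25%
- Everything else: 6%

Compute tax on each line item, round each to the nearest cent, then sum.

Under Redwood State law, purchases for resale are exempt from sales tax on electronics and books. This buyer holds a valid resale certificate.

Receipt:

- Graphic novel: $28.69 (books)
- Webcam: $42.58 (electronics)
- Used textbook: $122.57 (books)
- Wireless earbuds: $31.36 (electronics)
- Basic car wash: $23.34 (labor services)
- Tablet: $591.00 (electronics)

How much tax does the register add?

Graphic novel $28.69: books, buyer-exempt → 0% → $0.00
Webcam $42.58: electronics, buyer-exempt → 0% → $0.00
Used textbook $122.57: books, buyer-exempt → 0% → $0.00
Wireless earbuds $31.36: electronics, buyer-exempt → 0% → $0.00
Basic car wash $23.34: labor services → 0% → $0.00
Tablet $591.00: electronics, buyer-exempt → 0% → $0.00
Total tax = $0.00

$0.00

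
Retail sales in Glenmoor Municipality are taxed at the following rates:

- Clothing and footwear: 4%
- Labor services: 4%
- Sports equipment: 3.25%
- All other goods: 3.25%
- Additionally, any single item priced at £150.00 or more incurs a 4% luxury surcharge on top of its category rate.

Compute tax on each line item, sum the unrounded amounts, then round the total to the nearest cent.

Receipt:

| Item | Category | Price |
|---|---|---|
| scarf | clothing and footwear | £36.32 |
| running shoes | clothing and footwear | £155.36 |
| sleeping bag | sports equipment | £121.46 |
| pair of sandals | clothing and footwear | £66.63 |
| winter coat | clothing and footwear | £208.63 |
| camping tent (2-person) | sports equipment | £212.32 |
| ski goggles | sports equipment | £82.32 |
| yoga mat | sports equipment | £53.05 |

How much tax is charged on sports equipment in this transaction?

Sleeping bag £121.46: sports equipment → 3.25% → £3.94745
Camping tent (2-person) £212.32: sports equipment → 3.25% + 4% surcharge = 7.25% → £15.3932
Ski goggles £82.32: sports equipment → 3.25% → £2.6754
Yoga mat £53.05: sports equipment → 3.25% → £1.724125
Tax on sports equipment: unrounded sum = £23.740175 → £23.74

£23.74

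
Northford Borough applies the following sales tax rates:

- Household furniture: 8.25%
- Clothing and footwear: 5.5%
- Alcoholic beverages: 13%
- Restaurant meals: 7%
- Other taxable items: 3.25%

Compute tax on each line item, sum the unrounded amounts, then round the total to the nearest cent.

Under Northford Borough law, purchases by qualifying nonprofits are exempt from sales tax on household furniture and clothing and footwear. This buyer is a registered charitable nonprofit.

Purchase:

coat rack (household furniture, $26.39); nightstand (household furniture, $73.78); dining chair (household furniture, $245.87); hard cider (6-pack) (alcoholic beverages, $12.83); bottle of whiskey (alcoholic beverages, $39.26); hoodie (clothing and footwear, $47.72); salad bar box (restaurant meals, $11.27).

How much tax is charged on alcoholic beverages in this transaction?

Hard cider (6-pack) $12.83: alcoholic beverages → 13% → $1.6679
Bottle of whiskey $39.26: alcoholic beverages → 13% → $5.1038
Tax on alcoholic beverages: unrounded sum = $6.7717 → $6.77

$6.77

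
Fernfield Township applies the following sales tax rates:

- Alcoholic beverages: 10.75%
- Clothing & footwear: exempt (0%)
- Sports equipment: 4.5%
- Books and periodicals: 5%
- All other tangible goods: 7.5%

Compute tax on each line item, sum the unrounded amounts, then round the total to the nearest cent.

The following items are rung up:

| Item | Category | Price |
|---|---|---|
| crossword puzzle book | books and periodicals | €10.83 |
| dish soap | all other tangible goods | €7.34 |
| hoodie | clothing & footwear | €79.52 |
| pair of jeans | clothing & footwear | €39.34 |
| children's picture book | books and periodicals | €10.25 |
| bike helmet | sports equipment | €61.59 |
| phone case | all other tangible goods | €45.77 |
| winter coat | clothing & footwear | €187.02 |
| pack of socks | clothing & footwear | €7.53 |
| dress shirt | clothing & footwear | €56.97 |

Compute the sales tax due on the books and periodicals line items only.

Crossword puzzle book €10.83: books and periodicals → 5% → €0.5415
Children's picture book €10.25: books and periodicals → 5% → €0.5125
Tax on books and periodicals: unrounded sum = €1.054 → €1.05

€1.05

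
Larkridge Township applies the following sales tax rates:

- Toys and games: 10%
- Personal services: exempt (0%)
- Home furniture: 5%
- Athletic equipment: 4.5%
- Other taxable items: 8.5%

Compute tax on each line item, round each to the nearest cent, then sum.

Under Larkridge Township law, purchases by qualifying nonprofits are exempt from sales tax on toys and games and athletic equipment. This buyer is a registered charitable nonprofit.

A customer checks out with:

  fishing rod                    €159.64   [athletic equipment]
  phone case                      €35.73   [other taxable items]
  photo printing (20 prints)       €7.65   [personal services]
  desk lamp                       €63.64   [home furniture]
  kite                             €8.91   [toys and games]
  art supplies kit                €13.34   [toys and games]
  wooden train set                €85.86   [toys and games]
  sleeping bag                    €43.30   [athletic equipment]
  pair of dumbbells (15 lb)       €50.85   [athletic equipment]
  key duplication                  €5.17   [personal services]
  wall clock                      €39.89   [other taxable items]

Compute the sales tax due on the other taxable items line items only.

€6.43

Phone case €35.73: other taxable items → 8.5% → €3.04
Wall clock €39.89: other taxable items → 8.5% → €3.39
Tax on other taxable items = €3.04 + €3.39 = €6.43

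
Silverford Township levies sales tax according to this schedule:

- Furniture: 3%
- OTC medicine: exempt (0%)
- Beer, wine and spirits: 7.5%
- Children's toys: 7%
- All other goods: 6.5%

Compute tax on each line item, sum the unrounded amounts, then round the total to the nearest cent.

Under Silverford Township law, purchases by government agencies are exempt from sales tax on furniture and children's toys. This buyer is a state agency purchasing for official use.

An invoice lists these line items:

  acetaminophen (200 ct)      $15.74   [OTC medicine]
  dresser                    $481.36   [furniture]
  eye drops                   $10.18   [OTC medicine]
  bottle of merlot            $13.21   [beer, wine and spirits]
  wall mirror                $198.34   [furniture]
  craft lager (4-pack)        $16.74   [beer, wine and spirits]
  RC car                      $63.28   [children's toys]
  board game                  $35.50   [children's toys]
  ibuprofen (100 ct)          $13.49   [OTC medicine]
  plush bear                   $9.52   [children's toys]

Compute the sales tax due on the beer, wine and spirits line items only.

Bottle of merlot $13.21: beer, wine and spirits → 7.5% → $0.99075
Craft lager (4-pack) $16.74: beer, wine and spirits → 7.5% → $1.2555
Tax on beer, wine and spirits: unrounded sum = $2.24625 → $2.25

$2.25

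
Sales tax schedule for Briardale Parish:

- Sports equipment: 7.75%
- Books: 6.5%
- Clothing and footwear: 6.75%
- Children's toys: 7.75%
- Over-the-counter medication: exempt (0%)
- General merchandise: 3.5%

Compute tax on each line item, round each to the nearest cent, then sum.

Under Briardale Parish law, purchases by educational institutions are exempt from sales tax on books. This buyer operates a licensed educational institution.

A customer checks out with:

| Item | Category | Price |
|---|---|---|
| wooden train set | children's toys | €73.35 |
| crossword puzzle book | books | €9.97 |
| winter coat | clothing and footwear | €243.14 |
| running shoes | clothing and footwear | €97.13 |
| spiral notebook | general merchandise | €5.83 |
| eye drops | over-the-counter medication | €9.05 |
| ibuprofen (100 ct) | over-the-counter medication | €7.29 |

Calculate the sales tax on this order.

Wooden train set €73.35: children's toys → 7.75% → €5.68
Crossword puzzle book €9.97: books, buyer-exempt → 0% → €0.00
Winter coat €243.14: clothing and footwear → 6.75% → €16.41
Running shoes €97.13: clothing and footwear → 6.75% → €6.56
Spiral notebook €5.83: general merchandise → 3.5% → €0.20
Eye drops €9.05: over-the-counter medication → 0% → €0.00
Ibuprofen (100 ct) €7.29: over-the-counter medication → 0% → €0.00
Total tax = €5.68 + €16.41 + €6.56 + €0.20 = €28.85

€28.85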